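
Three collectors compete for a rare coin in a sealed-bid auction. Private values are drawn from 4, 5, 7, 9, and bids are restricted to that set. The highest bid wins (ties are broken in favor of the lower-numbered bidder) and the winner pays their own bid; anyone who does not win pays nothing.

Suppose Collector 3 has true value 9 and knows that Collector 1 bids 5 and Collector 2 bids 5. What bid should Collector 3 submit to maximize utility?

Bid 4: loses, pays 0, utility 0.
Bid 5: loses, pays 0, utility 0.
Bid 7: wins, pays 7, utility 9 - 7 = 2.
Bid 9: wins, pays 9, utility 9 - 9 = 0.
The best choice is 7 with utility 2.

7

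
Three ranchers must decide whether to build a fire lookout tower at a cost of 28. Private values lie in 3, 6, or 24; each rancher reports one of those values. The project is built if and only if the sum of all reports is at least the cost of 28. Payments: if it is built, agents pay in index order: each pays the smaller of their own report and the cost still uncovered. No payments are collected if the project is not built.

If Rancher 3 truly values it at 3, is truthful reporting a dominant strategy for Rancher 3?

Yes

Check each profile of the others' reports and compare truth against every alternative report.
Others report (6, 24): truth gives 3, best alternative gives 3.
Others report (24, 6): truth gives 3, best alternative gives 3.
Others report (24, 24): truth gives 3, best alternative gives 3.
Others report (3, 24): truth gives 2, best alternative gives 2.
Others report (24, 3): truth gives 2, best alternative gives 2.
Others report (3, 3): truth gives 0, best alternative gives 0.
(Remaining 3 profiles checked similarly; truth is weakly best in each.)
In every case the truthful report is at least as good as any alternative, so it is a dominant strategy.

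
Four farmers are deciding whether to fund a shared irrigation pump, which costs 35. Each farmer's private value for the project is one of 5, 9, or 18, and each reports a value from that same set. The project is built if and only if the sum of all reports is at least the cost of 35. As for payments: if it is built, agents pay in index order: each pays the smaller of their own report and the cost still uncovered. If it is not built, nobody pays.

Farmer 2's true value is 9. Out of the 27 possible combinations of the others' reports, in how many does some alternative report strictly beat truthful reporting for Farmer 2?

Others report (5, 9, 18): truth gives 0; report 5 gives 4 > 0. Violating.
Others report (5, 18, 9): truth gives 0; report 5 gives 4 > 0. Violating.
Others report (5, 18, 18): truth gives 0; report 5 gives 4 > 0. Violating.
Others report (9, 5, 18): truth gives 0; report 5 gives 4 > 0. Violating.
Others report (5, 5, 5): truth gives 0; no alternative beats it.
Others report (5, 5, 9): truth gives 0; no alternative beats it.
(Checking all 27 profiles: 16 have a profitable deviation, 11 do not.)

16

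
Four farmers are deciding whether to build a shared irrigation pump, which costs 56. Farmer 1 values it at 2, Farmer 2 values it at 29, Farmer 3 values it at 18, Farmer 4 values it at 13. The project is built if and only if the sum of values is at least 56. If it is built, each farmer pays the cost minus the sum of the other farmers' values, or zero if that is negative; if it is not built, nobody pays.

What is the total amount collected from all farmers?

Total value 62 ≥ cost 56, so it is built.
Farmer 1: others sum to 60; max(0, 56 - 60) = 0.
Farmer 2: others sum to 33; max(0, 56 - 33) = 23.
Farmer 3: others sum to 44; max(0, 56 - 44) = 12.
Farmer 4: others sum to 49; max(0, 56 - 49) = 7.
Total collected = 0 + 23 + 12 + 7 = 42.

42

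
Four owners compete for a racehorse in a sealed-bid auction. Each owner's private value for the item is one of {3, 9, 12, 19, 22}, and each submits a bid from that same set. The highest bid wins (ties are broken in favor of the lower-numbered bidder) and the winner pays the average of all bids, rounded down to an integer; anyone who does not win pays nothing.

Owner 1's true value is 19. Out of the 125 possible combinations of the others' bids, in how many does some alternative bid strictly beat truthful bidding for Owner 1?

78

Others bid (3, 3, 3): truth gives 12; bid 3 gives 16 > 12. Violating.
Others bid (3, 3, 9): truth gives 11; bid 9 gives 13 > 11. Violating.
Others bid (3, 3, 12): truth gives 10; bid 12 gives 12 > 10. Violating.
Others bid (3, 3, 22): truth gives 0; bid 22 gives 7 > 0. Violating.
Others bid (3, 3, 19): truth gives 8; no alternative beats it.
Others bid (3, 9, 19): truth gives 7; no alternative beats it.
(Checking all 125 profiles: 78 have a profitable deviation, 47 do not.)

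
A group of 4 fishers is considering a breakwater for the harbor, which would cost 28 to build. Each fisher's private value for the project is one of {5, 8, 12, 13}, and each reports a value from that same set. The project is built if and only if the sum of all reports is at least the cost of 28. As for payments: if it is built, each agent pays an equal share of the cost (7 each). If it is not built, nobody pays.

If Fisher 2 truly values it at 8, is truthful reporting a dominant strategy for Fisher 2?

Consider the case where Fisher 1 reports 5, Fisher 3 reports 5 and Fisher 4 reports 5.
Truthful report 8: project not built, utility 0.
Report 13 instead: project built, pays 7, utility 8 - 7 = 1.
Since 1 > 0, reporting 13 is strictly better here, so truthful reporting is not dominant.

No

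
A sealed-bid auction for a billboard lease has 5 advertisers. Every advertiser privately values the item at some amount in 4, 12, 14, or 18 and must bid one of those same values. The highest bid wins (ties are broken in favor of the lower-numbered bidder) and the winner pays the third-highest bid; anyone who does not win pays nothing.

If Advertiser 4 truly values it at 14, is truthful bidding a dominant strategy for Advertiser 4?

Consider the case where Advertiser 1 bids 4, Advertiser 2 bids 4, Advertiser 3 bids 4 and Advertiser 5 bids 18.
Truthful bid 14: loses, pays 0, utility 0.
Bid 18 instead: wins, pays 4, utility 14 - 4 = 10.
Since 10 > 0, bidding 18 is strictly better here, so truthful bidding is not dominant.

No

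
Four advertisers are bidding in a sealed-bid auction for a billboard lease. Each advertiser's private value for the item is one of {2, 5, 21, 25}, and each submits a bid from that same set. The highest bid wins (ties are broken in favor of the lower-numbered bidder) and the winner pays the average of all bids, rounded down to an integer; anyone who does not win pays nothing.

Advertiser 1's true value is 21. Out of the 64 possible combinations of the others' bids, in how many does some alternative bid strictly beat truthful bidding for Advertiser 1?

Others bid (2, 2, 2): truth gives 15; bid 2 gives 19 > 15. Violating.
Others bid (2, 2, 5): truth gives 14; bid 5 gives 18 > 14. Violating.
Others bid (2, 2, 25): truth gives 0; bid 25 gives 8 > 0. Violating.
Others bid (2, 5, 2): truth gives 14; bid 5 gives 18 > 14. Violating.
Others bid (2, 2, 21): truth gives 10; no alternative beats it.
Others bid (2, 5, 21): truth gives 9; no alternative beats it.
(Checking all 64 profiles: 38 have a profitable deviation, 26 do not.)

38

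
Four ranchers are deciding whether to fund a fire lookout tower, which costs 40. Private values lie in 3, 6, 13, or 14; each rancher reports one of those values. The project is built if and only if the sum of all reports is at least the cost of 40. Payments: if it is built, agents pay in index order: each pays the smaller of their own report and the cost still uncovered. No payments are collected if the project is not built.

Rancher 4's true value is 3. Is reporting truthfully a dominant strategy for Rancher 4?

Yes

Check each profile of the others' reports and compare truth against every alternative report.
Others report (6, 14, 14): truth gives 0, best alternative gives -3.
Others report (14, 6, 14): truth gives 0, best alternative gives -3.
Others report (14, 14, 6): truth gives 0, best alternative gives -3.
Others report (13, 13, 14): truth gives 3, best alternative gives 3.
Others report (13, 14, 13): truth gives 3, best alternative gives 3.
Others report (13, 14, 14): truth gives 3, best alternative gives 3.
(Remaining 58 profiles checked similarly; truth is weakly best in each.)
In every case the truthful report is at least as good as any alternative, so it is a dominant strategy.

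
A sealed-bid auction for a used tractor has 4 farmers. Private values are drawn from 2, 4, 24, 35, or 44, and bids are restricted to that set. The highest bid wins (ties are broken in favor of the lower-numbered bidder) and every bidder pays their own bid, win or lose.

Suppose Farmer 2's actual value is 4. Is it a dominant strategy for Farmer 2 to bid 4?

No

Consider the case where Farmer 1 bids 2, Farmer 3 bids 2 and Farmer 4 bids 24.
Truthful bid 4: loses but pays 4, utility -4.
Bid 2 instead: loses but pays 2, utility -2.
Since -2 > -4, bidding 2 is strictly better here, so truthful bidding is not dominant.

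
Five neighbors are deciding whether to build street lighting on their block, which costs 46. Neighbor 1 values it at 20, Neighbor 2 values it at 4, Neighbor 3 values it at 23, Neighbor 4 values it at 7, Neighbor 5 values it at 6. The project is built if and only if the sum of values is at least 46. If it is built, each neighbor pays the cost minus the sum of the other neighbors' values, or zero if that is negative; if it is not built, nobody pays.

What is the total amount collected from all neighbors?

Total value 60 ≥ cost 46, so it is built.
Neighbor 1: others sum to 40; max(0, 46 - 40) = 6.
Neighbor 2: others sum to 56; max(0, 46 - 56) = 0.
Neighbor 3: others sum to 37; max(0, 46 - 37) = 9.
Neighbor 4: others sum to 53; max(0, 46 - 53) = 0.
Neighbor 5: others sum to 54; max(0, 46 - 54) = 0.
Total collected = 6 + 0 + 9 + 0 + 0 = 15.

15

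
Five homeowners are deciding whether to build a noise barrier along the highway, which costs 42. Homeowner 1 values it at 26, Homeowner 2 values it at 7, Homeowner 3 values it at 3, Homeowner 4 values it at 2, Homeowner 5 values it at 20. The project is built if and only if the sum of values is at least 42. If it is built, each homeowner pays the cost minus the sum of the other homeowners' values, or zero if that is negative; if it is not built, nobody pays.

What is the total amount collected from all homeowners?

Total value 58 ≥ cost 42, so it is built.
Homeowner 1: others sum to 32; max(0, 42 - 32) = 10.
Homeowner 2: others sum to 51; max(0, 42 - 51) = 0.
Homeowner 3: others sum to 55; max(0, 42 - 55) = 0.
Homeowner 4: others sum to 56; max(0, 42 - 56) = 0.
Homeowner 5: others sum to 38; max(0, 42 - 38) = 4.
Total collected = 10 + 0 + 0 + 0 + 4 = 14.

14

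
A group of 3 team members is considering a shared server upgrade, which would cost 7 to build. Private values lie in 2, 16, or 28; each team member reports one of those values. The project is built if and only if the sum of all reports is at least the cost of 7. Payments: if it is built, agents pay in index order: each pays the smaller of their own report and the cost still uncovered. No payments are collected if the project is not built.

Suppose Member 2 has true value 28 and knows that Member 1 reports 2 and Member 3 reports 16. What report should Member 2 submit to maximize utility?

Report 2: project built, pays 2, utility 28 - 2 = 26.
Report 16: project built, pays 5, utility 28 - 5 = 23.
Report 28: project built, pays 5, utility 28 - 5 = 23.
The best choice is 2 with utility 26.

2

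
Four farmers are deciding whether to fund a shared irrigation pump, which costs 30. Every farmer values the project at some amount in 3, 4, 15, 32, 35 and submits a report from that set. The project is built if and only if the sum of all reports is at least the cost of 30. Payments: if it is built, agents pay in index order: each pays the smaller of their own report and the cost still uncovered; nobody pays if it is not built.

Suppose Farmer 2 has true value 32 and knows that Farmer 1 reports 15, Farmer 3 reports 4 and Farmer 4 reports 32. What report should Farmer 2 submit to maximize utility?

Report 3: project built, pays 3, utility 32 - 3 = 29.
Report 4: project built, pays 4, utility 32 - 4 = 28.
Report 15: project built, pays 15, utility 32 - 15 = 17.
Report 32: project built, pays 15, utility 32 - 15 = 17.
Report 35: project built, pays 15, utility 32 - 15 = 17.
The best choice is 3 with utility 29.

3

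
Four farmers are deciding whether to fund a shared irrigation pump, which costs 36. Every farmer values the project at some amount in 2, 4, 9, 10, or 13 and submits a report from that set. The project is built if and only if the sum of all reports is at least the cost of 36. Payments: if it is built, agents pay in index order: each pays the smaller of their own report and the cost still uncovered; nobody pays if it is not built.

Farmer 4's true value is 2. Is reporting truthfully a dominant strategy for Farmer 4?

Yes

Check each profile of the others' reports and compare truth against every alternative report.
Others report (9, 10, 13): truth gives 0, best alternative gives -2.
Others report (9, 13, 10): truth gives 0, best alternative gives -2.
Others report (10, 9, 13): truth gives 0, best alternative gives -2.
Others report (10, 13, 9): truth gives 0, best alternative gives -2.
Others report (13, 9, 10): truth gives 0, best alternative gives -2.
Others report (13, 10, 9): truth gives 0, best alternative gives -2.
(Remaining 119 profiles checked similarly; truth is weakly best in each.)
In every case the truthful report is at least as good as any alternative, so it is a dominant strategy.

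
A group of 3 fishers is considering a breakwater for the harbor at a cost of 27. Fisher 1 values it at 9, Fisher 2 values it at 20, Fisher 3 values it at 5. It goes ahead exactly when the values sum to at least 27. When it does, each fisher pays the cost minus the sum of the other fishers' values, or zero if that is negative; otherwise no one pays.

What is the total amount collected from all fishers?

Total value 34 ≥ cost 27, so it is built.
Fisher 1: others sum to 25; max(0, 27 - 25) = 2.
Fisher 2: others sum to 14; max(0, 27 - 14) = 13.
Fisher 3: others sum to 29; max(0, 27 - 29) = 0.
Total collected = 2 + 13 + 0 = 15.

15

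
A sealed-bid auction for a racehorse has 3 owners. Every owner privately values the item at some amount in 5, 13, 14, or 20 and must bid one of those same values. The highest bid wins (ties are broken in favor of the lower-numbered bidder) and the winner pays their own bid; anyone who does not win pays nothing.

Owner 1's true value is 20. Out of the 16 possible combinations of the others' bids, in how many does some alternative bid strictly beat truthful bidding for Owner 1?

Others bid (5, 5): truth gives 0; bid 5 gives 15 > 0. Violating.
Others bid (5, 13): truth gives 0; bid 13 gives 7 > 0. Violating.
Others bid (5, 14): truth gives 0; bid 14 gives 6 > 0. Violating.
Others bid (13, 5): truth gives 0; bid 13 gives 7 > 0. Violating.
Others bid (5, 20): truth gives 0; no alternative beats it.
Others bid (13, 20): truth gives 0; no alternative beats it.
(Checking all 16 profiles: 9 have a profitable deviation, 7 do not.)

9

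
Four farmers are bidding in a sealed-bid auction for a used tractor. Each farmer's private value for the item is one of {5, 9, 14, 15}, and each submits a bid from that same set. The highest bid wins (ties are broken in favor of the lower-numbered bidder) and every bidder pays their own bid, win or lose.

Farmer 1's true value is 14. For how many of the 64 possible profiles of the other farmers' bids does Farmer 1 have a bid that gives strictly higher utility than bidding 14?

45

Others bid (5, 5, 5): truth gives 0; bid 5 gives 9 > 0. Violating.
Others bid (5, 5, 9): truth gives 0; bid 9 gives 5 > 0. Violating.
Others bid (5, 5, 15): truth gives -14; bid 15 gives -1 > -14. Violating.
Others bid (5, 9, 5): truth gives 0; bid 9 gives 5 > 0. Violating.
Others bid (5, 5, 14): truth gives 0; no alternative beats it.
Others bid (5, 9, 14): truth gives 0; no alternative beats it.
(Checking all 64 profiles: 45 have a profitable deviation, 19 do not.)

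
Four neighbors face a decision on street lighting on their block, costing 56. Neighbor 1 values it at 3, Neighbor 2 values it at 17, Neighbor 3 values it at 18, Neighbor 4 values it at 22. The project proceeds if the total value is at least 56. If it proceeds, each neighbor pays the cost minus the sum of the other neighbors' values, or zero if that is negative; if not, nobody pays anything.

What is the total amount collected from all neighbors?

Total value 60 ≥ cost 56, so it is built.
Neighbor 1: others sum to 57; max(0, 56 - 57) = 0.
Neighbor 2: others sum to 43; max(0, 56 - 43) = 13.
Neighbor 3: others sum to 42; max(0, 56 - 42) = 14.
Neighbor 4: others sum to 38; max(0, 56 - 38) = 18.
Total collected = 0 + 13 + 14 + 18 = 45.

45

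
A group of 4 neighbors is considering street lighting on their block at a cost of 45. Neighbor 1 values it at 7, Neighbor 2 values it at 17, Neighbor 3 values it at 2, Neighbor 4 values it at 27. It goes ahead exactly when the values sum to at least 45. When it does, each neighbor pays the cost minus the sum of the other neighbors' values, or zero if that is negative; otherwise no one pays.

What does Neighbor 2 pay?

9

Total value 53 ≥ cost 45, so the project is built.
The other neighbors' values sum to 36.
Cost minus that sum is 45 - 36 = 9.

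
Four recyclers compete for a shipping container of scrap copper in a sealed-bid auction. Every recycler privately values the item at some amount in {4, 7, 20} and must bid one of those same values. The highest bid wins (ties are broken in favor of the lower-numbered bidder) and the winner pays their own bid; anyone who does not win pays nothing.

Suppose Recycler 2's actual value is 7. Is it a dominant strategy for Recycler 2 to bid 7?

Yes

Check each profile of the others' bids and compare truth against every alternative bid.
Others bid (4, 4, 4): truth gives 0, best alternative gives 0.
Others bid (4, 4, 7): truth gives 0, best alternative gives 0.
Others bid (4, 4, 20): truth gives 0, best alternative gives 0.
Others bid (4, 7, 4): truth gives 0, best alternative gives 0.
Others bid (4, 7, 7): truth gives 0, best alternative gives 0.
Others bid (4, 7, 20): truth gives 0, best alternative gives 0.
(Remaining 21 profiles checked similarly; truth is weakly best in each.)
In every case the truthful bid is at least as good as any alternative, so it is a dominant strategy.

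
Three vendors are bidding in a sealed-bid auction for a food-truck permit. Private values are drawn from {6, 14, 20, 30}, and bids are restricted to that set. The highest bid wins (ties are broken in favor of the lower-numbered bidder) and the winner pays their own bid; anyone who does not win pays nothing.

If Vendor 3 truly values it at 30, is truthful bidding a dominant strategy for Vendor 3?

No

Consider the case where Vendor 1 bids 6 and Vendor 2 bids 6.
Truthful bid 30: wins, pays 30, utility 30 - 30 = 0.
Bid 14 instead: wins, pays 14, utility 30 - 14 = 16.
Since 16 > 0, bidding 14 is strictly better here, so truthful bidding is not dominant.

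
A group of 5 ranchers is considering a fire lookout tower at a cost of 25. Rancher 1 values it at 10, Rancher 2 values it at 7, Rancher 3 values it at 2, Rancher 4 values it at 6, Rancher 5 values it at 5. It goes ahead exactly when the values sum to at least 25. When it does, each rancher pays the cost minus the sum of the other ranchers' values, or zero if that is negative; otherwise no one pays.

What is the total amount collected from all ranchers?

8

Total value 30 ≥ cost 25, so it is built.
Rancher 1: others sum to 20; max(0, 25 - 20) = 5.
Rancher 2: others sum to 23; max(0, 25 - 23) = 2.
Rancher 3: others sum to 28; max(0, 25 - 28) = 0.
Rancher 4: others sum to 24; max(0, 25 - 24) = 1.
Rancher 5: others sum to 25; max(0, 25 - 25) = 0.
Total collected = 5 + 2 + 0 + 1 + 0 = 8.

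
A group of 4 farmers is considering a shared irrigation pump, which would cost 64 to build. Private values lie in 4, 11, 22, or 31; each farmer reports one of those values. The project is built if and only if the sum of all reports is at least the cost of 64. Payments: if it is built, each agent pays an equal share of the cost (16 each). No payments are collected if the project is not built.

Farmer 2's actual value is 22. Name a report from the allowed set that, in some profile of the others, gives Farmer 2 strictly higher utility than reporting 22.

31

Suppose Farmer 1 reports 4, Farmer 3 reports 4 and Farmer 4 reports 31.
Report 22: project not built, utility 0.
Report 31: project built, pays 16, utility 22 - 16 = 6.
So reporting 31 beats truth here (6 > 0).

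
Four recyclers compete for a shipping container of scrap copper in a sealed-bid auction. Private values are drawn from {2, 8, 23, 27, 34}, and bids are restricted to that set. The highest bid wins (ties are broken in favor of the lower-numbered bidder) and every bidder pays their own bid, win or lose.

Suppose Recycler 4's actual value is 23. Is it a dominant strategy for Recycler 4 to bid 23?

Consider the case where Recycler 1 bids 2, Recycler 2 bids 2 and Recycler 3 bids 2.
Truthful bid 23: wins, pays 23, utility 23 - 23 = 0.
Bid 8 instead: wins, pays 8, utility 23 - 8 = 15.
Since 15 > 0, bidding 8 is strictly better here, so truthful bidding is not dominant.

No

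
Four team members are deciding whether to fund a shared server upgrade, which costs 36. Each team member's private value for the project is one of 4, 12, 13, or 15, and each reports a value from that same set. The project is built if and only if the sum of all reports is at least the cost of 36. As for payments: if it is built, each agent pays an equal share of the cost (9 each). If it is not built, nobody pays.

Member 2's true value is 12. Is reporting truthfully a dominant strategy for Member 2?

Consider the case where Member 1 reports 4, Member 3 reports 4 and Member 4 reports 13.
Truthful report 12: project not built, utility 0.
Report 15 instead: project built, pays 9, utility 12 - 9 = 3.
Since 3 > 0, reporting 15 is strictly better here, so truthful reporting is not dominant.

No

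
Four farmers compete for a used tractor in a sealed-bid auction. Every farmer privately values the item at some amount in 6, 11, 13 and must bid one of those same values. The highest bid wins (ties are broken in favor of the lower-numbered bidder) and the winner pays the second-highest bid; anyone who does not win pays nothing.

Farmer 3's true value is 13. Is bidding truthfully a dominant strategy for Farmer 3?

Yes

Check each profile of the others' bids and compare truth against every alternative bid.
Others bid (6, 11, 6): truth gives 2, best alternative gives 0.
Others bid (6, 11, 11): truth gives 2, best alternative gives 0.
Others bid (11, 6, 6): truth gives 2, best alternative gives 0.
Others bid (11, 6, 11): truth gives 2, best alternative gives 0.
Others bid (11, 11, 6): truth gives 2, best alternative gives 0.
Others bid (11, 11, 11): truth gives 2, best alternative gives 0.
(Remaining 21 profiles checked similarly; truth is weakly best in each.)
In every case the truthful bid is at least as good as any alternative, so it is a dominant strategy.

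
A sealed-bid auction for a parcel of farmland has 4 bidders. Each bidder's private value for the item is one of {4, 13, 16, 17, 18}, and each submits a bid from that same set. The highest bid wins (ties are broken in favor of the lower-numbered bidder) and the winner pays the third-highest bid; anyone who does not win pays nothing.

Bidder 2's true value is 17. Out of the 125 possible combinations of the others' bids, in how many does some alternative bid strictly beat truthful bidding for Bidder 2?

Others bid (4, 4, 18): truth gives 0; bid 18 gives 13 > 0. Violating.
Others bid (4, 13, 18): truth gives 0; bid 18 gives 4 > 0. Violating.
Others bid (4, 16, 18): truth gives 0; bid 18 gives 1 > 0. Violating.
Others bid (4, 18, 4): truth gives 0; bid 18 gives 13 > 0. Violating.
Others bid (4, 4, 4): truth gives 13; no alternative beats it.
Others bid (4, 4, 13): truth gives 13; no alternative beats it.
(Checking all 125 profiles: 27 have a profitable deviation, 98 do not.)

27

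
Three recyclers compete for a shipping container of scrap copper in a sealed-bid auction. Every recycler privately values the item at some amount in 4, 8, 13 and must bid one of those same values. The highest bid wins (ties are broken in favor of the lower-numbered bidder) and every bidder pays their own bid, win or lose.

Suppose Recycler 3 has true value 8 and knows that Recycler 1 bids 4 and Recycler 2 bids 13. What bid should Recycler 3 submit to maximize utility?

4

Bid 4: loses but pays 4, utility -4.
Bid 8: loses but pays 8, utility -8.
Bid 13: loses but pays 13, utility -13.
The best choice is 4 with utility -4.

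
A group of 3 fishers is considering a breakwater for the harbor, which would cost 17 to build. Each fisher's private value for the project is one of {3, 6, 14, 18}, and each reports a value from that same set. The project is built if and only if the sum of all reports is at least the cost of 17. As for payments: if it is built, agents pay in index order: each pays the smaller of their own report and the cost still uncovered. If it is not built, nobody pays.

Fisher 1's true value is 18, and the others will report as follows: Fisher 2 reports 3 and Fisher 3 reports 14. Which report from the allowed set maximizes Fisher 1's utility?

Report 3: project built, pays 3, utility 18 - 3 = 15.
Report 6: project built, pays 6, utility 18 - 6 = 12.
Report 14: project built, pays 14, utility 18 - 14 = 4.
Report 18: project built, pays 17, utility 18 - 17 = 1.
The best choice is 3 with utility 15.

3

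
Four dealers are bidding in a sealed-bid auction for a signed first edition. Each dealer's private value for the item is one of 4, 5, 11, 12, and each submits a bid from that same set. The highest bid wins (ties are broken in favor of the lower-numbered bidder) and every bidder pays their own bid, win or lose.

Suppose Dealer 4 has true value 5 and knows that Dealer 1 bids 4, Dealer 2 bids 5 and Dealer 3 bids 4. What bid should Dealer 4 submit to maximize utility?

4

Bid 4: loses but pays 4, utility -4.
Bid 5: loses but pays 5, utility -5.
Bid 11: wins, pays 11, utility 5 - 11 = -6.
Bid 12: wins, pays 12, utility 5 - 12 = -7.
The best choice is 4 with utility -4.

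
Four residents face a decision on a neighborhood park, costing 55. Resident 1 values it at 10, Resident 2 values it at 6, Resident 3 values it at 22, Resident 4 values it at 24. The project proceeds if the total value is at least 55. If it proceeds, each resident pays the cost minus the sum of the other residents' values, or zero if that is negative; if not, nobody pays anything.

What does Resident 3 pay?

15

Total value 62 ≥ cost 55, so the project is built.
The other residents' values sum to 40.
Cost minus that sum is 55 - 40 = 15.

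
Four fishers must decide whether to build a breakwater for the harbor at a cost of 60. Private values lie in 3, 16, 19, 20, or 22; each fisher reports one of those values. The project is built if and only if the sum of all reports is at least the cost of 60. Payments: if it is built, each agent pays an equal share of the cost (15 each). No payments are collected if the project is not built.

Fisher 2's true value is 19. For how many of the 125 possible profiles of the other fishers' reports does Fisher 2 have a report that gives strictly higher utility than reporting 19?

12

Others report (3, 16, 19): truth gives 0; report 22 gives 4 > 0. Violating.
Others report (3, 16, 20): truth gives 0; report 22 gives 4 > 0. Violating.
Others report (3, 19, 16): truth gives 0; report 22 gives 4 > 0. Violating.
Others report (3, 20, 16): truth gives 0; report 22 gives 4 > 0. Violating.
Others report (3, 3, 3): truth gives 0; no alternative beats it.
Others report (3, 3, 16): truth gives 0; no alternative beats it.
(Checking all 125 profiles: 12 have a profitable deviation, 113 do not.)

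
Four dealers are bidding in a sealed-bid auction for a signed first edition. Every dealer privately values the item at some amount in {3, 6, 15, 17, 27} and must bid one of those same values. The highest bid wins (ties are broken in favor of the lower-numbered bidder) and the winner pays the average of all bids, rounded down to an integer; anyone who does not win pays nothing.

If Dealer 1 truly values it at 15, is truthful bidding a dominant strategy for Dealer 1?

No

Consider the case where Dealer 2 bids 3, Dealer 3 bids 3 and Dealer 4 bids 3.
Truthful bid 15: wins, pays 6, utility 15 - 6 = 9.
Bid 3 instead: wins, pays 3, utility 15 - 3 = 12.
Since 12 > 9, bidding 3 is strictly better here, so truthful bidding is not dominant.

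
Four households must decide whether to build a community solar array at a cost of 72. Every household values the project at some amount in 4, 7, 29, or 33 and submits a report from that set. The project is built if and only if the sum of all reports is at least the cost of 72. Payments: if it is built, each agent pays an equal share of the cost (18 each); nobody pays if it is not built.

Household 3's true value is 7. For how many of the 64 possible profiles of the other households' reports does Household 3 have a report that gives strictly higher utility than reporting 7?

Others report (4, 29, 33): truth gives -11; report 4 gives 0 > -11. Violating.
Others report (4, 33, 29): truth gives -11; report 4 gives 0 > -11. Violating.
Others report (7, 29, 29): truth gives -11; report 4 gives 0 > -11. Violating.
Others report (29, 4, 33): truth gives -11; report 4 gives 0 > -11. Violating.
Others report (4, 4, 4): truth gives 0; no alternative beats it.
Others report (4, 4, 7): truth gives 0; no alternative beats it.
(Checking all 64 profiles: 9 have a profitable deviation, 55 do not.)

9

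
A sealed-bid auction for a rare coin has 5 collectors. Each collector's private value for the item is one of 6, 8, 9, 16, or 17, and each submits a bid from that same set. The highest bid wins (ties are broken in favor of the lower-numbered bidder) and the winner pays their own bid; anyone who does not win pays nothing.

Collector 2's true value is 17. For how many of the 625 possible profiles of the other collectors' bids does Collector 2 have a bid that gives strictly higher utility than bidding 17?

192

Others bid (6, 6, 6, 6): truth gives 0; bid 8 gives 9 > 0. Violating.
Others bid (6, 6, 6, 8): truth gives 0; bid 8 gives 9 > 0. Violating.
Others bid (6, 6, 6, 9): truth gives 0; bid 9 gives 8 > 0. Violating.
Others bid (6, 6, 6, 16): truth gives 0; bid 16 gives 1 > 0. Violating.
Others bid (6, 6, 6, 17): truth gives 0; no alternative beats it.
Others bid (6, 6, 8, 17): truth gives 0; no alternative beats it.
(Checking all 625 profiles: 192 have a profitable deviation, 433 do not.)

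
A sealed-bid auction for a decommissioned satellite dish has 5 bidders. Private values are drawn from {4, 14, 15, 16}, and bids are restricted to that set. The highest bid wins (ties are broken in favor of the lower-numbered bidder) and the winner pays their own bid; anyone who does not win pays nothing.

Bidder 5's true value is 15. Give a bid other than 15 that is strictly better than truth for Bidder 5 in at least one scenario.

Suppose Bidder 1 bids 4, Bidder 2 bids 4, Bidder 3 bids 4 and Bidder 4 bids 4.
Bid 15: wins, pays 15, utility 15 - 15 = 0.
Bid 14: wins, pays 14, utility 15 - 14 = 1.
So bidding 14 beats truth here (1 > 0).

14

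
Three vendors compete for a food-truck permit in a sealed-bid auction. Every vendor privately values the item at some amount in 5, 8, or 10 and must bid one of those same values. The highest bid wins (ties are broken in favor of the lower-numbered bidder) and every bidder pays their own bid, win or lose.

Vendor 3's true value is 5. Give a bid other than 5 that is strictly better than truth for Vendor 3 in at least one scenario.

8

Suppose Vendor 1 bids 5 and Vendor 2 bids 5.
Bid 5: loses but pays 5, utility -5.
Bid 8: wins, pays 8, utility 5 - 8 = -3.
So bidding 8 beats truth here (-3 > -5).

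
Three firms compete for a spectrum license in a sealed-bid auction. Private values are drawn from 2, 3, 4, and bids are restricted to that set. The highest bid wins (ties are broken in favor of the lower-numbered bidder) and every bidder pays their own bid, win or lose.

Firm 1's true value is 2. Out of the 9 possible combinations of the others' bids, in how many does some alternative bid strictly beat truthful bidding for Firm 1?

3

Others bid (2, 3): truth gives -2; bid 3 gives -1 > -2. Violating.
Others bid (3, 2): truth gives -2; bid 3 gives -1 > -2. Violating.
Others bid (3, 3): truth gives -2; bid 3 gives -1 > -2. Violating.
Others bid (2, 2): truth gives 0; no alternative beats it.
Others bid (2, 4): truth gives -2; no alternative beats it.
(Checking all 9 profiles: 3 have a profitable deviation, 6 do not.)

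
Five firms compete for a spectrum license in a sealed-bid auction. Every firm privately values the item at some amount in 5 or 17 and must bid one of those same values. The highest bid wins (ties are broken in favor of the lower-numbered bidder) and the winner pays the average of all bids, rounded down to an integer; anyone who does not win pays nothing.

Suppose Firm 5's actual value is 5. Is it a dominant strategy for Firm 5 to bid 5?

Check each profile of the others' bids and compare truth against every alternative bid.
Others bid (5, 5, 5, 5): truth gives 0, best alternative gives -2.
Others bid (5, 5, 5, 17): truth gives 0, best alternative gives 0.
Others bid (5, 5, 17, 5): truth gives 0, best alternative gives 0.
Others bid (5, 5, 17, 17): truth gives 0, best alternative gives 0.
Others bid (5, 17, 5, 5): truth gives 0, best alternative gives 0.
Others bid (5, 17, 5, 17): truth gives 0, best alternative gives 0.
(Remaining 10 profiles checked similarly; truth is weakly best in each.)
In every case the truthful bid is at least as good as any alternative, so it is a dominant strategy.

Yes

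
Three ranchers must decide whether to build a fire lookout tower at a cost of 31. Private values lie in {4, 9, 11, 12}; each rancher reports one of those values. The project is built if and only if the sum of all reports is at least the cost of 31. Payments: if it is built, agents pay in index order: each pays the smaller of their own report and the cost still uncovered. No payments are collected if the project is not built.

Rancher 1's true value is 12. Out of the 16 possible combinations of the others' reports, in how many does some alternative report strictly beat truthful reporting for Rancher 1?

Others report (9, 11): truth gives 0; report 11 gives 1 > 0. Violating.
Others report (9, 12): truth gives 0; report 11 gives 1 > 0. Violating.
Others report (11, 9): truth gives 0; report 11 gives 1 > 0. Violating.
Others report (11, 11): truth gives 0; report 9 gives 3 > 0. Violating.
Others report (4, 4): truth gives 0; no alternative beats it.
Others report (4, 9): truth gives 0; no alternative beats it.
(Checking all 16 profiles: 8 have a profitable deviation, 8 do not.)

8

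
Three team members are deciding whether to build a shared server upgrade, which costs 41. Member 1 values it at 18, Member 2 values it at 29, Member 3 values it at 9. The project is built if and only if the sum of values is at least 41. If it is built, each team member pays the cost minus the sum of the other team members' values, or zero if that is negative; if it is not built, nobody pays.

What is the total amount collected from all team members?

17

Total value 56 ≥ cost 41, so it is built.
Member 1: others sum to 38; max(0, 41 - 38) = 3.
Member 2: others sum to 27; max(0, 41 - 27) = 14.
Member 3: others sum to 47; max(0, 41 - 47) = 0.
Total collected = 3 + 14 + 0 = 17.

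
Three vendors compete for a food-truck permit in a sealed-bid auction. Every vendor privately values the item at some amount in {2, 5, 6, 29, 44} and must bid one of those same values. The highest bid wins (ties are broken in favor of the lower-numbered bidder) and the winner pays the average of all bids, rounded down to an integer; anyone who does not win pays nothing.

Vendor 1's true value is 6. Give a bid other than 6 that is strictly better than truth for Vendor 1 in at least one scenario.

Suppose Vendor 2 bids 2 and Vendor 3 bids 2.
Bid 6: wins, pays 3, utility 6 - 3 = 3.
Bid 2: wins, pays 2, utility 6 - 2 = 4.
So bidding 2 beats truth here (4 > 3).

2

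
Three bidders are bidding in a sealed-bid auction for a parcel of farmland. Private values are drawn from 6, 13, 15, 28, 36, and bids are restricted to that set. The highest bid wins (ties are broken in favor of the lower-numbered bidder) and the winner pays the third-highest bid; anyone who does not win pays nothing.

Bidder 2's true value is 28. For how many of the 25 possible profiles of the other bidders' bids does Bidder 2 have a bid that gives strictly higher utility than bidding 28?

6

Others bid (6, 36): truth gives 0; bid 36 gives 22 > 0. Violating.
Others bid (13, 36): truth gives 0; bid 36 gives 15 > 0. Violating.
Others bid (15, 36): truth gives 0; bid 36 gives 13 > 0. Violating.
Others bid (28, 6): truth gives 0; bid 36 gives 22 > 0. Violating.
Others bid (6, 6): truth gives 22; no alternative beats it.
Others bid (6, 13): truth gives 22; no alternative beats it.
(Checking all 25 profiles: 6 have a profitable deviation, 19 do not.)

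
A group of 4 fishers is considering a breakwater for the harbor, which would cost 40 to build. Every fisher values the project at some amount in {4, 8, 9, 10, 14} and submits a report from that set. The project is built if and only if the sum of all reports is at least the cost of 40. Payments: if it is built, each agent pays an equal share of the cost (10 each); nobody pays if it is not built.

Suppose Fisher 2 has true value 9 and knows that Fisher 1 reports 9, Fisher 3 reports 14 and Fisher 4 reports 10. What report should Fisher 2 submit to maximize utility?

4

Report 4: project not built, utility 0.
Report 8: project built, pays 10, utility 9 - 10 = -1.
Report 9: project built, pays 10, utility 9 - 10 = -1.
Report 10: project built, pays 10, utility 9 - 10 = -1.
Report 14: project built, pays 10, utility 9 - 10 = -1.
The best choice is 4 with utility 0.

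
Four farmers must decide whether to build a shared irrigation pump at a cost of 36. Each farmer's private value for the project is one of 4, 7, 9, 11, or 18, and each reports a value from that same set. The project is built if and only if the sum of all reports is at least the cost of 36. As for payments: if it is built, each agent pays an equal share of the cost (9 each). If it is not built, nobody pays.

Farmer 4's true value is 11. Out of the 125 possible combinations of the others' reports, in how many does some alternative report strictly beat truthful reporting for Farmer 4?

Others report (4, 4, 11): truth gives 0; report 18 gives 2 > 0. Violating.
Others report (4, 7, 7): truth gives 0; report 18 gives 2 > 0. Violating.
Others report (4, 7, 9): truth gives 0; report 18 gives 2 > 0. Violating.
Others report (4, 7, 11): truth gives 0; report 18 gives 2 > 0. Violating.
Others report (4, 4, 4): truth gives 0; no alternative beats it.
Others report (4, 4, 7): truth gives 0; no alternative beats it.
(Checking all 125 profiles: 31 have a profitable deviation, 94 do not.)

31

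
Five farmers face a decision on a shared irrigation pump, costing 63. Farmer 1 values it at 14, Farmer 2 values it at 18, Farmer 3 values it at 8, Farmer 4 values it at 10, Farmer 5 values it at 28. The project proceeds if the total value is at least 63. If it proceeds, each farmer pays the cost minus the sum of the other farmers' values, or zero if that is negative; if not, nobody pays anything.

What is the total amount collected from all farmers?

Total value 78 ≥ cost 63, so it is built.
Farmer 1: others sum to 64; max(0, 63 - 64) = 0.
Farmer 2: others sum to 60; max(0, 63 - 60) = 3.
Farmer 3: others sum to 70; max(0, 63 - 70) = 0.
Farmer 4: others sum to 68; max(0, 63 - 68) = 0.
Farmer 5: others sum to 50; max(0, 63 - 50) = 13.
Total collected = 0 + 3 + 0 + 0 + 13 = 16.

16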